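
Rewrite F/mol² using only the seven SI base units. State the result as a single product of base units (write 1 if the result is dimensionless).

kg⁻¹·m⁻²·s⁴·A²·mol⁻²

F = C/V (capacitance = charge per voltage),
    = A·s/(kg·m²·s⁻³·A⁻¹) (substituting C and V),
    = kg⁻¹·m⁻²·s⁴·A².
Combining: F·mol⁻² = (kg⁻¹·m⁻²·s⁴·A²) · mol⁻² = kg⁻¹·m⁻²·s⁴·A²·mol⁻².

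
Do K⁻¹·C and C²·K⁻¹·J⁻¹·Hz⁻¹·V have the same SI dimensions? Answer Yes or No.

Left side:
  C = s·A.
  Combining: K⁻¹·C = K⁻¹ · (s·A) = s·A·K⁻¹.
Right side:
  C = s·A.
  So C² = s²·A².
  J = kg·m²·s⁻².
  So J⁻¹ = kg⁻¹·m⁻²·s².
  Hz = s⁻¹.
  So Hz⁻¹ = s.
  V = kg·m²·s⁻³·A⁻¹.
  Combining: C²·K⁻¹·J⁻¹·Hz⁻¹·V = (s²·A²) · K⁻¹ · (kg⁻¹·m⁻²·s²) · s · (kg·m²·s⁻³·A⁻¹) = s²·A·K⁻¹.
Left is s·A·K⁻¹; right is s²·A·K⁻¹ — different.

No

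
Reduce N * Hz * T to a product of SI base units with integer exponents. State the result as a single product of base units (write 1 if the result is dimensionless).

kg²·m·s⁻⁵·A⁻¹

N = kg·m/s² = kg·m·s⁻² (force = mass × acceleration).
Hz = 1/s = s⁻¹ (frequency is cycles per second).
T = Wb/m² (flux density = flux per area),
    = kg·s⁻²·A⁻¹.
Combining: N·Hz·T = (kg·m·s⁻²) · s⁻¹ · (kg·s⁻²·A⁻¹) = kg²·m·s⁻⁵·A⁻¹.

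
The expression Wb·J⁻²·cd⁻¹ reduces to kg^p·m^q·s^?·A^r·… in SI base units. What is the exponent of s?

Wb = V·s (flux: a volt is a weber per second),
    = kg·m²·s⁻²·A⁻¹.
J = N·m (work = force × distance),
    = kg·m²·s⁻².
So J⁻² = kg⁻²·m⁻⁴·s⁴.
Combining: Wb·J⁻²·cd⁻¹ = (kg·m²·s⁻²·A⁻¹) · (kg⁻²·m⁻⁴·s⁴) · cd⁻¹ = kg⁻¹·m⁻²·s²·A⁻¹·cd⁻¹.
The exponent of s is 2.

2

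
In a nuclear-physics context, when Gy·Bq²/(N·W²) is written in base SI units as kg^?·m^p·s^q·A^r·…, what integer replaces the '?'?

-3

N = kg·m/s² = kg·m·s⁻² (force = mass × acceleration).
So N⁻¹ = kg⁻¹·m⁻¹·s².
Gy = J/kg (absorbed dose = energy per mass),
    = m²·s⁻².
W = J/s (power = energy per time),
    = kg·m²·s⁻³.
So W⁻² = kg⁻²·m⁻⁴·s⁶.
Bq = 1/s = s⁻¹ (activity is decays per second).
So Bq² = s⁻².
Combining: N⁻¹·Gy·W⁻²·Bq² = (kg⁻¹·m⁻¹·s²) · (m²·s⁻²) · (kg⁻²·m⁻⁴·s⁶) · s⁻² = kg⁻³·m⁻³·s⁴.
The exponent of kg is -3.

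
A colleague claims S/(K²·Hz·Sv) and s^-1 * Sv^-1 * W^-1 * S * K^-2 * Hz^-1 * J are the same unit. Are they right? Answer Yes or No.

Left side:
  Hz = 1/s = s⁻¹ (frequency is cycles per second).
  So Hz⁻¹ = s.
  Sv = J/kg (equivalent dose = energy per mass),
      = m²·s⁻².
  So Sv⁻¹ = m⁻²·s².
  S = 1/Ω (conductance is reciprocal resistance),
      = kg⁻¹·m⁻²·s³·A².
  Combining: K⁻²·Hz⁻¹·Sv⁻¹·S = K⁻² · s · (m⁻²·s²) · (kg⁻¹·m⁻²·s³·A²) = kg⁻¹·m⁻⁴·s⁶·A²·K⁻².
Right side:
  Sv = J/kg (equivalent dose = energy per mass),
      = m²·s⁻².
  So Sv⁻¹ = m⁻²·s².
  W = J/s (power = energy per time),
      = kg·m²·s⁻³.
  So W⁻¹ = kg⁻¹·m⁻²·s³.
  S = 1/Ω (conductance is reciprocal resistance),
      = kg⁻¹·m⁻²·s³·A².
  Hz = 1/s = s⁻¹ (frequency is cycles per second).
  So Hz⁻¹ = s.
  J = N·m (work = force × distance),
      = kg·m²·s⁻².
  Combining: s⁻¹·Sv⁻¹·W⁻¹·S·K⁻²·Hz⁻¹·J = s⁻¹ · (m⁻²·s²) · (kg⁻¹·m⁻²·s³) · (kg⁻¹·m⁻²·s³·A²) · K⁻² · s · (kg·m²·s⁻²) = kg⁻¹·m⁻⁴·s⁶·A²·K⁻².
Both reduce to kg⁻¹·m⁻⁴·s⁶·A²·K⁻².

Yes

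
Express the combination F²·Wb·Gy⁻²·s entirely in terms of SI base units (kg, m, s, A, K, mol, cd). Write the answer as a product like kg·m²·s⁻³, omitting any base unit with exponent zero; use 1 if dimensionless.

F = C/V (capacitance = charge per voltage),
    = A·s/(kg·m²·s⁻³·A⁻¹) (substituting C and V),
    = kg⁻¹·m⁻²·s⁴·A².
So F² = kg⁻²·m⁻⁴·s⁸·A⁴.
Wb = V·s (flux: a volt is a weber per second),
    = kg·m²·s⁻²·A⁻¹.
Gy = J/kg (absorbed dose = energy per mass),
    = m²·s⁻².
So Gy⁻² = m⁻⁴·s⁴.
Combining: F²·Wb·Gy⁻²·s = (kg⁻²·m⁻⁴·s⁸·A⁴) · (kg·m²·s⁻²·A⁻¹) · (m⁻⁴·s⁴) · s = kg⁻¹·m⁻⁶·s¹¹·A³.

kg⁻¹·m⁻⁶·s¹¹·A³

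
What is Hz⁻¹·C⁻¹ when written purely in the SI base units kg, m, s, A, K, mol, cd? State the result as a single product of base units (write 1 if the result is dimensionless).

Hz = 1/s = s⁻¹ (frequency is cycles per second).
So Hz⁻¹ = s.
C = A·s = s·A (charge = current × time).
So C⁻¹ = s⁻¹·A⁻¹.
Combining: Hz⁻¹·C⁻¹ = s · (s⁻¹·A⁻¹) = A⁻¹.

A⁻¹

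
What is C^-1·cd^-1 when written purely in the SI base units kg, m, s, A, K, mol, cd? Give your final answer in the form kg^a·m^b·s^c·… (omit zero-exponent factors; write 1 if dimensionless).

C = s·A.
So C⁻¹ = s⁻¹·A⁻¹.
Combining: C⁻¹·cd⁻¹ = (s⁻¹·A⁻¹) · cd⁻¹ = s⁻¹·A⁻¹·cd⁻¹.

s⁻¹·A⁻¹·cd⁻¹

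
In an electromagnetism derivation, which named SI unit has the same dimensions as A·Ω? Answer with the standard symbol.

Ω = kg·m²·s⁻³·A⁻².
Combining: A·Ω = A · (kg·m²·s⁻³·A⁻²) = kg·m²·s⁻³·A⁻¹.
kg·m²·s⁻³·A⁻¹ is the base-SI form of the volt.

V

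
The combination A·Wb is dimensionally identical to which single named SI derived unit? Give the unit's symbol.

Wb = V·s (flux: a volt is a weber per second),
    = kg·m²·s⁻²·A⁻¹.
Combining: A·Wb = A · (kg·m²·s⁻²·A⁻¹) = kg·m²·s⁻².
kg·m²·s⁻² is the base-SI form of the joule.

J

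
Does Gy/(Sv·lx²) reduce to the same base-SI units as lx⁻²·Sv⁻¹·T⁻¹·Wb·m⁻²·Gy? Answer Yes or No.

Left side:
  Sv = m²·s⁻².
  So Sv⁻¹ = m⁻²·s².
  lx = m⁻²·cd.
  So lx⁻² = m⁴·cd⁻².
  Gy = m²·s⁻².
  Combining: Sv⁻¹·lx⁻²·Gy = (m⁻²·s²) · (m⁴·cd⁻²) · (m²·s⁻²) = m⁴·cd⁻².
Right side:
  lx = m⁻²·cd.
  So lx⁻² = m⁴·cd⁻².
  Sv = m²·s⁻².
  So Sv⁻¹ = m⁻²·s².
  T = kg·s⁻²·A⁻¹.
  So T⁻¹ = kg⁻¹·s²·A.
  Wb = kg·m²·s⁻²·A⁻¹.
  Gy = m²·s⁻².
  Combining: lx⁻²·Sv⁻¹·T⁻¹·Wb·m⁻²·Gy = (m⁴·cd⁻²) · (m⁻²·s²) · (kg⁻¹·s²·A) · (kg·m²·s⁻²·A⁻¹) · m⁻² · (m²·s⁻²) = m⁴·cd⁻².
Both reduce to m⁴·cd⁻².

Yes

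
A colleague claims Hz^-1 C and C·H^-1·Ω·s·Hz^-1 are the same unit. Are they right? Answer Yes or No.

Yes

Left side:
  Hz = 1/s = s⁻¹ (frequency is cycles per second).
  So Hz⁻¹ = s.
  C = A·s = s·A (charge = current × time).
  Combining: Hz⁻¹·C = s · (s·A) = s²·A.
Right side:
  C = A·s = s·A (charge = current × time).
  H = Wb/A (inductance = flux per current),
      = kg·m²·s⁻²·A⁻².
  So H⁻¹ = kg⁻¹·m⁻²·s²·A².
  Ω = V/A (resistance = voltage per current),
      = kg·m²·s⁻³·A⁻².
  Hz = 1/s = s⁻¹ (frequency is cycles per second).
  So Hz⁻¹ = s.
  Combining: C·H⁻¹·Ω·s·Hz⁻¹ = (s·A) · (kg⁻¹·m⁻²·s²·A²) · (kg·m²·s⁻³·A⁻²) · s · s = s²·A.
Both reduce to s²·A.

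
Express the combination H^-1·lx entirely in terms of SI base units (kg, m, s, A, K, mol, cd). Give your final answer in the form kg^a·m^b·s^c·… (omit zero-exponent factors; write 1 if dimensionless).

H = Wb/A (inductance = flux per current),
    = kg·m²·s⁻²·A⁻².
So H⁻¹ = kg⁻¹·m⁻²·s²·A².
lx = lm/m² (illuminance = luminous flux per area),
    = m⁻²·cd.
Combining: H⁻¹·lx = (kg⁻¹·m⁻²·s²·A²) · (m⁻²·cd) = kg⁻¹·m⁻⁴·s²·A²·cd.

kg⁻¹·m⁻⁴·s²·A²·cd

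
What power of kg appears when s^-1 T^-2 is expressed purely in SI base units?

T = kg·s⁻²·A⁻¹.
So T⁻² = kg⁻²·s⁴·A².
Combining: s⁻¹·T⁻² = s⁻¹ · (kg⁻²·s⁴·A²) = kg⁻²·s³·A².
The exponent of kg is -2.

-2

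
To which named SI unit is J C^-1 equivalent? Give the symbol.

J = N·m (work = force × distance),
    = kg·m²·s⁻².
C = A·s = s·A (charge = current × time).
So C⁻¹ = s⁻¹·A⁻¹.
Combining: J·C⁻¹ = (kg·m²·s⁻²) · (s⁻¹·A⁻¹) = kg·m²·s⁻³·A⁻¹.
kg·m²·s⁻³·A⁻¹ is the base-SI form of the volt.

V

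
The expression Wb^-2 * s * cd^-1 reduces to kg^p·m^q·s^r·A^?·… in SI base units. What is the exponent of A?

2

Wb = kg·m²·s⁻²·A⁻¹.
So Wb⁻² = kg⁻²·m⁻⁴·s⁴·A².
Combining: Wb⁻²·s·cd⁻¹ = (kg⁻²·m⁻⁴·s⁴·A²) · s · cd⁻¹ = kg⁻²·m⁻⁴·s⁵·A²·cd⁻¹.
The exponent of A is 2.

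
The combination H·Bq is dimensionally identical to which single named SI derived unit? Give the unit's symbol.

H = kg·m²·s⁻²·A⁻².
Bq = s⁻¹.
Combining: H·Bq = (kg·m²·s⁻²·A⁻²) · s⁻¹ = kg·m²·s⁻³·A⁻².
kg·m²·s⁻³·A⁻² is the base-SI form of the ohm.

Ω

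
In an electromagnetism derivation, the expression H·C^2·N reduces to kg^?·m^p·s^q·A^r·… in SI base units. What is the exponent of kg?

2

H = Wb/A (inductance = flux per current),
    = kg·m²·s⁻²·A⁻².
C = A·s = s·A (charge = current × time).
So C² = s²·A².
N = kg·m/s² = kg·m·s⁻² (force = mass × acceleration).
Combining: H·C²·N = (kg·m²·s⁻²·A⁻²) · (s²·A²) · (kg·m·s⁻²) = kg²·m³·s⁻².
The exponent of kg is 2.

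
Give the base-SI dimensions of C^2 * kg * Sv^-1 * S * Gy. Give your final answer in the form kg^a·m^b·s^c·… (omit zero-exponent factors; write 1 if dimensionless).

C = s·A.
So C² = s²·A².
Sv = m²·s⁻².
So Sv⁻¹ = m⁻²·s².
S = kg⁻¹·m⁻²·s³·A².
Gy = m²·s⁻².
Combining: C²·kg·Sv⁻¹·S·Gy = (s²·A²) · kg · (m⁻²·s²) · (kg⁻¹·m⁻²·s³·A²) · (m²·s⁻²) = m⁻²·s⁵·A⁴.

m⁻²·s⁵·A⁴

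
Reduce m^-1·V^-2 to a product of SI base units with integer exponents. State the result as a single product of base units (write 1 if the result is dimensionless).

V = W/A (potential = power per current),
    = kg·m²·s⁻³·A⁻¹.
So V⁻² = kg⁻²·m⁻⁴·s⁶·A².
Combining: m⁻¹·V⁻² = m⁻¹ · (kg⁻²·m⁻⁴·s⁶·A²) = kg⁻²·m⁻⁵·s⁶·A².

kg⁻²·m⁻⁵·s⁶·A²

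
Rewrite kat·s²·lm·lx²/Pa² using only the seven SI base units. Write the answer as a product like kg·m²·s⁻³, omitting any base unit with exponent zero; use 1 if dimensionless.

kat = mol/s = s⁻¹·mol (catalytic activity).
Pa = N/m² (pressure = force per area),
    = kg·m⁻¹·s⁻².
So Pa⁻² = kg⁻²·m²·s⁴.
lm = cd·sr = cd (luminous flux; sr is dimensionless).
lx = lm/m² (illuminance = luminous flux per area),
    = m⁻²·cd.
So lx² = m⁻⁴·cd².
Combining: kat·Pa⁻²·s²·lm·lx² = (s⁻¹·mol) · (kg⁻²·m²·s⁴) · s² · cd · (m⁻⁴·cd²) = kg⁻²·m⁻²·s⁵·mol·cd³.

kg⁻²·m⁻²·s⁵·mol·cd³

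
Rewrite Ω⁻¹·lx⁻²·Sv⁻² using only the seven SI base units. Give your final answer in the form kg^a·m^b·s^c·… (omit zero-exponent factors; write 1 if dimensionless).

kg⁻¹·m⁻²·s⁷·A²·cd⁻²

Ω = V/A (resistance = voltage per current),
    = kg·m²·s⁻³·A⁻².
So Ω⁻¹ = kg⁻¹·m⁻²·s³·A².
lx = lm/m² (illuminance = luminous flux per area),
    = m⁻²·cd.
So lx⁻² = m⁴·cd⁻².
Sv = J/kg (equivalent dose = energy per mass),
    = m²·s⁻².
So Sv⁻² = m⁻⁴·s⁴.
Combining: Ω⁻¹·lx⁻²·Sv⁻² = (kg⁻¹·m⁻²·s³·A²) · (m⁴·cd⁻²) · (m⁻⁴·s⁴) = kg⁻¹·m⁻²·s⁷·A²·cd⁻².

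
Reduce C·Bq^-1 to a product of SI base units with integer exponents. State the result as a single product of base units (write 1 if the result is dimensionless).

C = A·s = s·A (charge = current × time).
Bq = 1/s = s⁻¹ (activity is decays per second).
So Bq⁻¹ = s.
Combining: C·Bq⁻¹ = (s·A) · s = s²·A.

s²·A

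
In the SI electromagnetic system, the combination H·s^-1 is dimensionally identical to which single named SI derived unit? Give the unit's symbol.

H = kg·m²·s⁻²·A⁻².
Combining: H·s⁻¹ = (kg·m²·s⁻²·A⁻²) · s⁻¹ = kg·m²·s⁻³·A⁻².
kg·m²·s⁻³·A⁻² is the base-SI form of the ohm.

Ω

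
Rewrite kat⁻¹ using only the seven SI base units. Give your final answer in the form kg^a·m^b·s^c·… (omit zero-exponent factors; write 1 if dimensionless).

kat = s⁻¹·mol.
So kat⁻¹ = s·mol⁻¹.

s·mol⁻¹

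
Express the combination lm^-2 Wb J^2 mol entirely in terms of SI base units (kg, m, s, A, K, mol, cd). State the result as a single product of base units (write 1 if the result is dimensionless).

kg³·m⁶·s⁻⁶·A⁻¹·mol·cd⁻²

lm = cd.
So lm⁻² = cd⁻².
Wb = kg·m²·s⁻²·A⁻¹.
J = kg·m²·s⁻².
So J² = kg²·m⁴·s⁻⁴.
Combining: lm⁻²·Wb·J²·mol = cd⁻² · (kg·m²·s⁻²·A⁻¹) · (kg²·m⁴·s⁻⁴) · mol = kg³·m⁶·s⁻⁶·A⁻¹·mol·cd⁻².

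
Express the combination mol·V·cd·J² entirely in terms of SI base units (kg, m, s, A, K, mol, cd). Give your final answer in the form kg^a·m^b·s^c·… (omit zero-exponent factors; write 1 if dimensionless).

V = W/A (potential = power per current),
    = kg·m²·s⁻³·A⁻¹.
J = N·m (work = force × distance),
    = kg·m²·s⁻².
So J² = kg²·m⁴·s⁻⁴.
Combining: mol·V·cd·J² = mol · (kg·m²·s⁻³·A⁻¹) · cd · (kg²·m⁴·s⁻⁴) = kg³·m⁶·s⁻⁷·A⁻¹·mol·cd.

kg³·m⁶·s⁻⁷·A⁻¹·mol·cd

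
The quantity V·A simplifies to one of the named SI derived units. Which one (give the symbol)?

V = kg·m²·s⁻³·A⁻¹.
Combining: V·A = (kg·m²·s⁻³·A⁻¹) · A = kg·m²·s⁻³.
kg·m²·s⁻³ is the base-SI form of the watt.

W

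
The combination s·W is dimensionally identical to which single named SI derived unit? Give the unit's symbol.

W = J/s (power = energy per time),
    = kg·m²·s⁻³.
Combining: s·W = s · (kg·m²·s⁻³) = kg·m²·s⁻².
kg·m²·s⁻² is the base-SI form of the joule.

J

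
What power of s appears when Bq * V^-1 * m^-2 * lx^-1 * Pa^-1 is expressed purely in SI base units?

Bq = s⁻¹.
V = kg·m²·s⁻³·A⁻¹.
So V⁻¹ = kg⁻¹·m⁻²·s³·A.
lx = m⁻²·cd.
So lx⁻¹ = m²·cd⁻¹.
Pa = kg·m⁻¹·s⁻².
So Pa⁻¹ = kg⁻¹·m·s².
Combining: Bq·V⁻¹·m⁻²·lx⁻¹·Pa⁻¹ = s⁻¹ · (kg⁻¹·m⁻²·s³·A) · m⁻² · (m²·cd⁻¹) · (kg⁻¹·m·s²) = kg⁻²·m⁻¹·s⁴·A·cd⁻¹.
The exponent of s is 4.

4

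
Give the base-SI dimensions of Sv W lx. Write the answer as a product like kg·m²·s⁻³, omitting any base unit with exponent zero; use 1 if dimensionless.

kg·m²·s⁻⁵·cd

Sv = m²·s⁻².
W = kg·m²·s⁻³.
lx = m⁻²·cd.
Combining: Sv·W·lx = (m²·s⁻²) · (kg·m²·s⁻³) · (m⁻²·cd) = kg·m²·s⁻⁵·cd.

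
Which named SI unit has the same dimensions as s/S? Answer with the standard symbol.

S = 1/Ω (conductance is reciprocal resistance),
    = kg⁻¹·m⁻²·s³·A².
So S⁻¹ = kg·m²·s⁻³·A⁻².
Combining: s·S⁻¹ = s · (kg·m²·s⁻³·A⁻²) = kg·m²·s⁻²·A⁻².
kg·m²·s⁻²·A⁻² is the base-SI form of the henry.

H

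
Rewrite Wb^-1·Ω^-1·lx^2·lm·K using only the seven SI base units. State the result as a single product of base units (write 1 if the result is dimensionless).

kg⁻²·m⁻⁸·s⁵·A³·K·cd³

Wb = kg·m²·s⁻²·A⁻¹.
So Wb⁻¹ = kg⁻¹·m⁻²·s²·A.
Ω = kg·m²·s⁻³·A⁻².
So Ω⁻¹ = kg⁻¹·m⁻²·s³·A².
lx = m⁻²·cd.
So lx² = m⁻⁴·cd².
lm = cd.
Combining: Wb⁻¹·Ω⁻¹·lx²·lm·K = (kg⁻¹·m⁻²·s²·A) · (kg⁻¹·m⁻²·s³·A²) · (m⁻⁴·cd²) · cd · K = kg⁻²·m⁻⁸·s⁵·A³·K·cd³.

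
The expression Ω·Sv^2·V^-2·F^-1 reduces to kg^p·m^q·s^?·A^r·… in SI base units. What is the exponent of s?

Ω = V/A (resistance = voltage per current),
    = kg·m²·s⁻³·A⁻².
Sv = J/kg (equivalent dose = energy per mass),
    = m²·s⁻².
So Sv² = m⁴·s⁻⁴.
V = W/A (potential = power per current),
    = kg·m²·s⁻³·A⁻¹.
So V⁻² = kg⁻²·m⁻⁴·s⁶·A².
F = C/V (capacitance = charge per voltage),
    = A·s/(kg·m²·s⁻³·A⁻¹) (substituting C and V),
    = kg⁻¹·m⁻²·s⁴·A².
So F⁻¹ = kg·m²·s⁻⁴·A⁻².
Combining: Ω·Sv²·V⁻²·F⁻¹ = (kg·m²·s⁻³·A⁻²) · (m⁴·s⁻⁴) · (kg⁻²·m⁻⁴·s⁶·A²) · (kg·m²·s⁻⁴·A⁻²) = m⁴·s⁻⁵·A⁻².
The exponent of s is -5.

-5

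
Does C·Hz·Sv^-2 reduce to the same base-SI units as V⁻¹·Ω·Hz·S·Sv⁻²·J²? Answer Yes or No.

Left side:
  C = A·s = s·A (charge = current × time).
  Hz = 1/s = s⁻¹ (frequency is cycles per second).
  Sv = J/kg (equivalent dose = energy per mass),
      = m²·s⁻².
  So Sv⁻² = m⁻⁴·s⁴.
  Combining: C·Hz·Sv⁻² = (s·A) · s⁻¹ · (m⁻⁴·s⁴) = m⁻⁴·s⁴·A.
Right side:
  V = kg·m²·s⁻³·A⁻¹.
  So V⁻¹ = kg⁻¹·m⁻²·s³·A.
  Ω = kg·m²·s⁻³·A⁻².
  Hz = s⁻¹.
  S = kg⁻¹·m⁻²·s³·A².
  Sv = m²·s⁻².
  So Sv⁻² = m⁻⁴·s⁴.
  J = kg·m²·s⁻².
  So J² = kg²·m⁴·s⁻⁴.
  Combining: V⁻¹·Ω·Hz·S·Sv⁻²·J² = (kg⁻¹·m⁻²·s³·A) · (kg·m²·s⁻³·A⁻²) · s⁻¹ · (kg⁻¹·m⁻²·s³·A²) · (m⁻⁴·s⁴) · (kg²·m⁴·s⁻⁴) = kg·m⁻²·s²·A.
Left is m⁻⁴·s⁴·A; right is kg·m⁻²·s²·A — different.

No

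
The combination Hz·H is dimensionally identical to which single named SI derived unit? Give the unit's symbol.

Hz = s⁻¹.
H = kg·m²·s⁻²·A⁻².
Combining: Hz·H = s⁻¹ · (kg·m²·s⁻²·A⁻²) = kg·m²·s⁻³·A⁻².
kg·m²·s⁻³·A⁻² is the base-SI form of the ohm.

Ω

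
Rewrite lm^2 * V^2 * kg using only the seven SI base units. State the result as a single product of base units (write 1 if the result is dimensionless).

kg³·m⁴·s⁻⁶·A⁻²·cd²

lm = cd·sr = cd (luminous flux; sr is dimensionless).
So lm² = cd².
V = W/A (potential = power per current),
    = kg·m²·s⁻³·A⁻¹.
So V² = kg²·m⁴·s⁻⁶·A⁻².
Combining: lm²·V²·kg = cd² · (kg²·m⁴·s⁻⁶·A⁻²) · kg = kg³·m⁴·s⁻⁶·A⁻²·cd².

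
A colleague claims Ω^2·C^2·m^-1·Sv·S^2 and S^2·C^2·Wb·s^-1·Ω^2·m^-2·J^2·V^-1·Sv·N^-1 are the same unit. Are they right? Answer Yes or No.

No

Left side:
  Ω = kg·m²·s⁻³·A⁻².
  So Ω² = kg²·m⁴·s⁻⁶·A⁻⁴.
  C = s·A.
  So C² = s²·A².
  Sv = m²·s⁻².
  S = kg⁻¹·m⁻²·s³·A².
  So S² = kg⁻²·m⁻⁴·s⁶·A⁴.
  Combining: Ω²·C²·m⁻¹·Sv·S² = (kg²·m⁴·s⁻⁶·A⁻⁴) · (s²·A²) · m⁻¹ · (m²·s⁻²) · (kg⁻²·m⁻⁴·s⁶·A⁴) = m·A².
Right side:
  S = kg⁻¹·m⁻²·s³·A².
  So S² = kg⁻²·m⁻⁴·s⁶·A⁴.
  C = s·A.
  So C² = s²·A².
  Wb = kg·m²·s⁻²·A⁻¹.
  Ω = kg·m²·s⁻³·A⁻².
  So Ω² = kg²·m⁴·s⁻⁶·A⁻⁴.
  J = kg·m²·s⁻².
  So J² = kg²·m⁴·s⁻⁴.
  V = kg·m²·s⁻³·A⁻¹.
  So V⁻¹ = kg⁻¹·m⁻²·s³·A.
  Sv = m²·s⁻².
  N = kg·m·s⁻².
  So N⁻¹ = kg⁻¹·m⁻¹·s².
  Combining: S²·C²·Wb·s⁻¹·Ω²·m⁻²·J²·V⁻¹·Sv·N⁻¹ = (kg⁻²·m⁻⁴·s⁶·A⁴) · (s²·A²) · (kg·m²·s⁻²·A⁻¹) · s⁻¹ · (kg²·m⁴·s⁻⁶·A⁻⁴) · m⁻² · (kg²·m⁴·s⁻⁴) · (kg⁻¹·m⁻²·s³·A) · (m²·s⁻²) · (kg⁻¹·m⁻¹·s²) = kg·m³·s⁻²·A².
Left is m·A²; right is kg·m³·s⁻²·A² — different.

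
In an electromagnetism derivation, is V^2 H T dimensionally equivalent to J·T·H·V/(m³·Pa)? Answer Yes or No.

Left side:
  V = kg·m²·s⁻³·A⁻¹.
  So V² = kg²·m⁴·s⁻⁶·A⁻².
  H = kg·m²·s⁻²·A⁻².
  T = kg·s⁻²·A⁻¹.
  Combining: V²·H·T = (kg²·m⁴·s⁻⁶·A⁻²) · (kg·m²·s⁻²·A⁻²) · (kg·s⁻²·A⁻¹) = kg⁴·m⁶·s⁻¹⁰·A⁻⁵.
Right side:
  J = N·m (work = force × distance),
      = kg·m²·s⁻².
  Pa = N/m² (pressure = force per area),
      = kg·m⁻¹·s⁻².
  So Pa⁻¹ = kg⁻¹·m·s².
  T = Wb/m² (flux density = flux per area),
      = kg·s⁻²·A⁻¹.
  H = Wb/A (inductance = flux per current),
      = kg·m²·s⁻²·A⁻².
  V = W/A (potential = power per current),
      = kg·m²·s⁻³·A⁻¹.
  Combining: m⁻³·J·Pa⁻¹·T·H·V = m⁻³ · (kg·m²·s⁻²) · (kg⁻¹·m·s²) · (kg·s⁻²·A⁻¹) · (kg·m²·s⁻²·A⁻²) · (kg·m²·s⁻³·A⁻¹) = kg³·m⁴·s⁻⁷·A⁻⁴.
Left is kg⁴·m⁶·s⁻¹⁰·A⁻⁵; right is kg³·m⁴·s⁻⁷·A⁻⁴ — different.

No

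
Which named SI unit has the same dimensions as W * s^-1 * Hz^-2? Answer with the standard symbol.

W = kg·m²·s⁻³.
Hz = s⁻¹.
So Hz⁻² = s².
Combining: W·s⁻¹·Hz⁻² = (kg·m²·s⁻³) · s⁻¹ · s² = kg·m²·s⁻².
kg·m²·s⁻² is the base-SI form of the joule.

J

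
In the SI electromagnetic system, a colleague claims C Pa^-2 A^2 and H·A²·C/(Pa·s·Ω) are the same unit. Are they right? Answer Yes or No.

Left side:
  C = s·A.
  Pa = kg·m⁻¹·s⁻².
  So Pa⁻² = kg⁻²·m²·s⁴.
  Combining: C·Pa⁻²·A² = (s·A) · (kg⁻²·m²·s⁴) · A² = kg⁻²·m²·s⁵·A³.
Right side:
  H = Wb/A (inductance = flux per current),
      = kg·m²·s⁻²·A⁻².
  Pa = N/m² (pressure = force per area),
      = kg·m⁻¹·s⁻².
  So Pa⁻¹ = kg⁻¹·m·s².
  C = A·s = s·A (charge = current × time).
  Ω = V/A (resistance = voltage per current),
      = kg·m²·s⁻³·A⁻².
  So Ω⁻¹ = kg⁻¹·m⁻²·s³·A².
  Combining: H·A²·Pa⁻¹·C·s⁻¹·Ω⁻¹ = (kg·m²·s⁻²·A⁻²) · A² · (kg⁻¹·m·s²) · (s·A) · s⁻¹ · (kg⁻¹·m⁻²·s³·A²) = kg⁻¹·m·s³·A³.
Left is kg⁻²·m²·s⁵·A³; right is kg⁻¹·m·s³·A³ — different.

No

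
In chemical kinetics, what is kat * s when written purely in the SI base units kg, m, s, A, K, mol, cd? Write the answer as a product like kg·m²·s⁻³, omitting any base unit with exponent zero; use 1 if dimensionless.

mol

kat = mol/s = s⁻¹·mol (catalytic activity).
Combining: kat·s = (s⁻¹·mol) · s = mol.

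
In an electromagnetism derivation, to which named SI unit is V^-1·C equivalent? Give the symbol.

V = W/A (potential = power per current),
    = kg·m²·s⁻³·A⁻¹.
So V⁻¹ = kg⁻¹·m⁻²·s³·A.
C = A·s = s·A (charge = current × time).
Combining: V⁻¹·C = (kg⁻¹·m⁻²·s³·A) · (s·A) = kg⁻¹·m⁻²·s⁴·A².
kg⁻¹·m⁻²·s⁴·A² is the base-SI form of the farad.

F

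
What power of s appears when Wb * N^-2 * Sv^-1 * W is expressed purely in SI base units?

1

Wb = V·s (flux: a volt is a weber per second),
    = kg·m²·s⁻²·A⁻¹.
N = kg·m/s² = kg·m·s⁻² (force = mass × acceleration).
So N⁻² = kg⁻²·m⁻²·s⁴.
Sv = J/kg (equivalent dose = energy per mass),
    = m²·s⁻².
So Sv⁻¹ = m⁻²·s².
W = J/s (power = energy per time),
    = kg·m²·s⁻³.
Combining: Wb·N⁻²·Sv⁻¹·W = (kg·m²·s⁻²·A⁻¹) · (kg⁻²·m⁻²·s⁴) · (m⁻²·s²) · (kg·m²·s⁻³) = s·A⁻¹.
The exponent of s is 1.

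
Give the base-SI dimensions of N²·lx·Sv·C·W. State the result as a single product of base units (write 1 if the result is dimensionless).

kg³·m⁴·s⁻⁸·A·cd

N = kg·m·s⁻².
So N² = kg²·m²·s⁻⁴.
lx = m⁻²·cd.
Sv = m²·s⁻².
C = s·A.
W = kg·m²·s⁻³.
Combining: N²·lx·Sv·C·W = (kg²·m²·s⁻⁴) · (m⁻²·cd) · (m²·s⁻²) · (s·A) · (kg·m²·s⁻³) = kg³·m⁴·s⁻⁸·A·cd.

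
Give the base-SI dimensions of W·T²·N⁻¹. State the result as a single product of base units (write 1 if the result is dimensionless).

W = J/s (power = energy per time),
    = kg·m²·s⁻³.
T = Wb/m² (flux density = flux per area),
    = kg·s⁻²·A⁻¹.
So T² = kg²·s⁻⁴·A⁻².
N = kg·m/s² = kg·m·s⁻² (force = mass × acceleration).
So N⁻¹ = kg⁻¹·m⁻¹·s².
Combining: W·T²·N⁻¹ = (kg·m²·s⁻³) · (kg²·s⁻⁴·A⁻²) · (kg⁻¹·m⁻¹·s²) = kg²·m·s⁻⁵·A⁻².

kg²·m·s⁻⁵·A⁻²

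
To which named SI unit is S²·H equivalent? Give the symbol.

F

S = 1/Ω (conductance is reciprocal resistance),
    = kg⁻¹·m⁻²·s³·A².
So S² = kg⁻²·m⁻⁴·s⁶·A⁴.
H = Wb/A (inductance = flux per current),
    = kg·m²·s⁻²·A⁻².
Combining: S²·H = (kg⁻²·m⁻⁴·s⁶·A⁴) · (kg·m²·s⁻²·A⁻²) = kg⁻¹·m⁻²·s⁴·A².
kg⁻¹·m⁻²·s⁴·A² is the base-SI form of the farad.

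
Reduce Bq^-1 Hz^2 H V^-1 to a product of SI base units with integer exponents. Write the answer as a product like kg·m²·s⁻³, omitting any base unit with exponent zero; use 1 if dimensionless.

Bq = 1/s = s⁻¹ (activity is decays per second).
So Bq⁻¹ = s.
Hz = 1/s = s⁻¹ (frequency is cycles per second).
So Hz² = s⁻².
H = Wb/A (inductance = flux per current),
    = kg·m²·s⁻²·A⁻².
V = W/A (potential = power per current),
    = kg·m²·s⁻³·A⁻¹.
So V⁻¹ = kg⁻¹·m⁻²·s³·A.
Combining: Bq⁻¹·Hz²·H·V⁻¹ = s · s⁻² · (kg·m²·s⁻²·A⁻²) · (kg⁻¹·m⁻²·s³·A) = A⁻¹.

A⁻¹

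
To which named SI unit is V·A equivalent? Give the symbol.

W

V = W/A (potential = power per current),
    = kg·m²·s⁻³·A⁻¹.
Combining: V·A = (kg·m²·s⁻³·A⁻¹) · A = kg·m²·s⁻³.
kg·m²·s⁻³ is the base-SI form of the watt.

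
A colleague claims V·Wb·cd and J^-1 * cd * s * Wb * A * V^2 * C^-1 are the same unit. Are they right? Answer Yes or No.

No

Left side:
  V = W/A (potential = power per current),
      = kg·m²·s⁻³·A⁻¹.
  Wb = V·s (flux: a volt is a weber per second),
      = kg·m²·s⁻²·A⁻¹.
  Combining: V·Wb·cd = (kg·m²·s⁻³·A⁻¹) · (kg·m²·s⁻²·A⁻¹) · cd = kg²·m⁴·s⁻⁵·A⁻²·cd.
Right side:
  J = kg·m²·s⁻².
  So J⁻¹ = kg⁻¹·m⁻²·s².
  Wb = kg·m²·s⁻²·A⁻¹.
  V = kg·m²·s⁻³·A⁻¹.
  So V² = kg²·m⁴·s⁻⁶·A⁻².
  C = s·A.
  So C⁻¹ = s⁻¹·A⁻¹.
  Combining: J⁻¹·cd·s·Wb·A·V²·C⁻¹ = (kg⁻¹·m⁻²·s²) · cd · s · (kg·m²·s⁻²·A⁻¹) · A · (kg²·m⁴·s⁻⁶·A⁻²) · (s⁻¹·A⁻¹) = kg²·m⁴·s⁻⁶·A⁻³·cd.
Left is kg²·m⁴·s⁻⁵·A⁻²·cd; right is kg²·m⁴·s⁻⁶·A⁻³·cd — different.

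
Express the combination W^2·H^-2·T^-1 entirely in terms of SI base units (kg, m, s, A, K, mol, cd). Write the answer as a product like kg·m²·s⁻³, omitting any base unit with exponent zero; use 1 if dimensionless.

W = J/s (power = energy per time),
    = kg·m²·s⁻³.
So W² = kg²·m⁴·s⁻⁶.
H = Wb/A (inductance = flux per current),
    = kg·m²·s⁻²·A⁻².
So H⁻² = kg⁻²·m⁻⁴·s⁴·A⁴.
T = Wb/m² (flux density = flux per area),
    = kg·s⁻²·A⁻¹.
So T⁻¹ = kg⁻¹·s²·A.
Combining: W²·H⁻²·T⁻¹ = (kg²·m⁴·s⁻⁶) · (kg⁻²·m⁻⁴·s⁴·A⁴) · (kg⁻¹·s²·A) = kg⁻¹·A⁵.

kg⁻¹·A⁵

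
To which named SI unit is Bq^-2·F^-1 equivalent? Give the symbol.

Bq = 1/s = s⁻¹ (activity is decays per second).
So Bq⁻² = s².
F = C/V (capacitance = charge per voltage),
    = A·s/(kg·m²·s⁻³·A⁻¹) (substituting C and V),
    = kg⁻¹·m⁻²·s⁴·A².
So F⁻¹ = kg·m²·s⁻⁴·A⁻².
Combining: Bq⁻²·F⁻¹ = s² · (kg·m²·s⁻⁴·A⁻²) = kg·m²·s⁻²·A⁻².
kg·m²·s⁻²·A⁻² is the base-SI form of the henry.

H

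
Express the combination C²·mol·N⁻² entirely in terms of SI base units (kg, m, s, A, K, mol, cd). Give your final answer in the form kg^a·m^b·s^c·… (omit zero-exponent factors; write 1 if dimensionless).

kg⁻²·m⁻²·s⁶·A²·mol

C = s·A.
So C² = s²·A².
N = kg·m·s⁻².
So N⁻² = kg⁻²·m⁻²·s⁴.
Combining: C²·mol·N⁻² = (s²·A²) · mol · (kg⁻²·m⁻²·s⁴) = kg⁻²·m⁻²·s⁶·A²·mol.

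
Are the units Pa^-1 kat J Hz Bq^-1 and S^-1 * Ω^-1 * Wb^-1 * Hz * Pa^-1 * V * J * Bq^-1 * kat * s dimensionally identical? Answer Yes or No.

Yes

Left side:
  Pa = N/m² (pressure = force per area),
      = kg·m⁻¹·s⁻².
  So Pa⁻¹ = kg⁻¹·m·s².
  kat = mol/s = s⁻¹·mol (catalytic activity).
  J = N·m (work = force × distance),
      = kg·m²·s⁻².
  Hz = 1/s = s⁻¹ (frequency is cycles per second).
  Bq = 1/s = s⁻¹ (activity is decays per second).
  So Bq⁻¹ = s.
  Combining: Pa⁻¹·kat·J·Hz·Bq⁻¹ = (kg⁻¹·m·s²) · (s⁻¹·mol) · (kg·m²·s⁻²) · s⁻¹ · s = m³·s⁻¹·mol.
Right side:
  S = 1/Ω (conductance is reciprocal resistance),
      = kg⁻¹·m⁻²·s³·A².
  So S⁻¹ = kg·m²·s⁻³·A⁻².
  Ω = V/A (resistance = voltage per current),
      = kg·m²·s⁻³·A⁻².
  So Ω⁻¹ = kg⁻¹·m⁻²·s³·A².
  Wb = V·s (flux: a volt is a weber per second),
      = kg·m²·s⁻²·A⁻¹.
  So Wb⁻¹ = kg⁻¹·m⁻²·s²·A.
  Hz = 1/s = s⁻¹ (frequency is cycles per second).
  Pa = N/m² (pressure = force per area),
      = kg·m⁻¹·s⁻².
  So Pa⁻¹ = kg⁻¹·m·s².
  V = W/A (potential = power per current),
      = kg·m²·s⁻³·A⁻¹.
  J = N·m (work = force × distance),
      = kg·m²·s⁻².
  Bq = 1/s = s⁻¹ (activity is decays per second).
  So Bq⁻¹ = s.
  kat = mol/s = s⁻¹·mol (catalytic activity).
  Combining: S⁻¹·Ω⁻¹·Wb⁻¹·Hz·Pa⁻¹·V·J·Bq⁻¹·kat·s = (kg·m²·s⁻³·A⁻²) · (kg⁻¹·m⁻²·s³·A²) · (kg⁻¹·m⁻²·s²·A) · s⁻¹ · (kg⁻¹·m·s²) · (kg·m²·s⁻³·A⁻¹) · (kg·m²·s⁻²) · s · (s⁻¹·mol) · s = m³·s⁻¹·mol.
Both reduce to m³·s⁻¹·mol.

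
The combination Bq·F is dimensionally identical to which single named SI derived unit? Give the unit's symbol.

S

Bq = s⁻¹.
F = kg⁻¹·m⁻²·s⁴·A².
Combining: Bq·F = s⁻¹ · (kg⁻¹·m⁻²·s⁴·A²) = kg⁻¹·m⁻²·s³·A².
kg⁻¹·m⁻²·s³·A² is the base-SI form of the siemens.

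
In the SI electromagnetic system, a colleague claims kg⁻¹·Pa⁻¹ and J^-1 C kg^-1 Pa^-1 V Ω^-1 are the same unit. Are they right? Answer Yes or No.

No

Left side:
  Pa = N/m² (pressure = force per area),
      = kg·m⁻¹·s⁻².
  So Pa⁻¹ = kg⁻¹·m·s².
  Combining: kg⁻¹·Pa⁻¹ = kg⁻¹ · (kg⁻¹·m·s²) = kg⁻²·m·s².
Right side:
  J = N·m (work = force × distance),
      = kg·m²·s⁻².
  So J⁻¹ = kg⁻¹·m⁻²·s².
  C = A·s = s·A (charge = current × time).
  Pa = N/m² (pressure = force per area),
      = kg·m⁻¹·s⁻².
  So Pa⁻¹ = kg⁻¹·m·s².
  V = W/A (potential = power per current),
      = kg·m²·s⁻³·A⁻¹.
  Ω = V/A (resistance = voltage per current),
      = kg·m²·s⁻³·A⁻².
  So Ω⁻¹ = kg⁻¹·m⁻²·s³·A².
  Combining: J⁻¹·C·kg⁻¹·Pa⁻¹·V·Ω⁻¹ = (kg⁻¹·m⁻²·s²) · (s·A) · kg⁻¹ · (kg⁻¹·m·s²) · (kg·m²·s⁻³·A⁻¹) · (kg⁻¹·m⁻²·s³·A²) = kg⁻³·m⁻¹·s⁵·A².
Left is kg⁻²·m·s²; right is kg⁻³·m⁻¹·s⁵·A² — different.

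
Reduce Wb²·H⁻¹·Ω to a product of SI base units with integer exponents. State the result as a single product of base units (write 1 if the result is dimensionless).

kg²·m⁴·s⁻⁵·A⁻²

Wb = V·s (flux: a volt is a weber per second),
    = kg·m²·s⁻²·A⁻¹.
So Wb² = kg²·m⁴·s⁻⁴·A⁻².
H = Wb/A (inductance = flux per current),
    = kg·m²·s⁻²·A⁻².
So H⁻¹ = kg⁻¹·m⁻²·s²·A².
Ω = V/A (resistance = voltage per current),
    = kg·m²·s⁻³·A⁻².
Combining: Wb²·H⁻¹·Ω = (kg²·m⁴·s⁻⁴·A⁻²) · (kg⁻¹·m⁻²·s²·A²) · (kg·m²·s⁻³·A⁻²) = kg²·m⁴·s⁻⁵·A⁻².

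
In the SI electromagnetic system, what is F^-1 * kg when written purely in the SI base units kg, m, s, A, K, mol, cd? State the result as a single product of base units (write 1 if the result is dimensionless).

F = kg⁻¹·m⁻²·s⁴·A².
So F⁻¹ = kg·m²·s⁻⁴·A⁻².
Combining: F⁻¹·kg = (kg·m²·s⁻⁴·A⁻²) · kg = kg²·m²·s⁻⁴·A⁻².

kg²·m²·s⁻⁴·A⁻²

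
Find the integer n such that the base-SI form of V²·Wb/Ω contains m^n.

4

V = W/A (potential = power per current),
    = kg·m²·s⁻³·A⁻¹.
So V² = kg²·m⁴·s⁻⁶·A⁻².
Ω = V/A (resistance = voltage per current),
    = kg·m²·s⁻³·A⁻².
So Ω⁻¹ = kg⁻¹·m⁻²·s³·A².
Wb = V·s (flux: a volt is a weber per second),
    = kg·m²·s⁻²·A⁻¹.
Combining: V²·Ω⁻¹·Wb = (kg²·m⁴·s⁻⁶·A⁻²) · (kg⁻¹·m⁻²·s³·A²) · (kg·m²·s⁻²·A⁻¹) = kg²·m⁴·s⁻⁵·A⁻¹.
The exponent of m is 4.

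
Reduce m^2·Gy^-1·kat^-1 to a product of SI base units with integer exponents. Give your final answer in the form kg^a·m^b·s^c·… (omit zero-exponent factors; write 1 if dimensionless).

s³·mol⁻¹

Gy = J/kg (absorbed dose = energy per mass),
    = m²·s⁻².
So Gy⁻¹ = m⁻²·s².
kat = mol/s = s⁻¹·mol (catalytic activity).
So kat⁻¹ = s·mol⁻¹.
Combining: m²·Gy⁻¹·kat⁻¹ = m² · (m⁻²·s²) · (s·mol⁻¹) = s³·mol⁻¹.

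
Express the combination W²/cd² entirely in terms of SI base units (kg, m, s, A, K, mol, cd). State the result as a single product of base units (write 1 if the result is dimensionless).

W = kg·m²·s⁻³.
So W² = kg²·m⁴·s⁻⁶.
Combining: W²·cd⁻² = (kg²·m⁴·s⁻⁶) · cd⁻² = kg²·m⁴·s⁻⁶·cd⁻².

kg²·m⁴·s⁻⁶·cd⁻²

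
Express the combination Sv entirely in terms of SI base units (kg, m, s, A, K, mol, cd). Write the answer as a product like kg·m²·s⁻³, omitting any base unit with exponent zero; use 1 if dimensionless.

m²·s⁻²

Sv = m²·s⁻².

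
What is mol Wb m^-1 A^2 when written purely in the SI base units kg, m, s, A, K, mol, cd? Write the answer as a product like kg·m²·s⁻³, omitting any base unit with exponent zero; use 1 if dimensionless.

kg·m·s⁻²·A·mol

Wb = V·s (flux: a volt is a weber per second),
    = kg·m²·s⁻²·A⁻¹.
Combining: mol·Wb·m⁻¹·A² = mol · (kg·m²·s⁻²·A⁻¹) · m⁻¹ · A² = kg·m·s⁻²·A·mol.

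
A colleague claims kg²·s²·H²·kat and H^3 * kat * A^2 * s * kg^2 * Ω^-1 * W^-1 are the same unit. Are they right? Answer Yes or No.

Left side:
  H = Wb/A (inductance = flux per current),
      = kg·m²·s⁻²·A⁻².
  So H² = kg²·m⁴·s⁻⁴·A⁻⁴.
  kat = mol/s = s⁻¹·mol (catalytic activity).
  Combining: kg²·s²·H²·kat = kg² · s² · (kg²·m⁴·s⁻⁴·A⁻⁴) · (s⁻¹·mol) = kg⁴·m⁴·s⁻³·A⁻⁴·mol.
Right side:
  H = kg·m²·s⁻²·A⁻².
  So H³ = kg³·m⁶·s⁻⁶·A⁻⁶.
  kat = s⁻¹·mol.
  Ω = kg·m²·s⁻³·A⁻².
  So Ω⁻¹ = kg⁻¹·m⁻²·s³·A².
  W = kg·m²·s⁻³.
  So W⁻¹ = kg⁻¹·m⁻²·s³.
  Combining: H³·kat·A²·s·kg²·Ω⁻¹·W⁻¹ = (kg³·m⁶·s⁻⁶·A⁻⁶) · (s⁻¹·mol) · A² · s · kg² · (kg⁻¹·m⁻²·s³·A²) · (kg⁻¹·m⁻²·s³) = kg³·m²·A⁻²·mol.
Left is kg⁴·m⁴·s⁻³·A⁻⁴·mol; right is kg³·m²·A⁻²·mol — different.

No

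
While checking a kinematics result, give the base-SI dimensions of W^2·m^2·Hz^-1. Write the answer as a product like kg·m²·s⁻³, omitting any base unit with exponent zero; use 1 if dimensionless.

kg²·m⁶·s⁻⁵

W = J/s (power = energy per time),
    = kg·m²·s⁻³.
So W² = kg²·m⁴·s⁻⁶.
Hz = 1/s = s⁻¹ (frequency is cycles per second).
So Hz⁻¹ = s.
Combining: W²·m²·Hz⁻¹ = (kg²·m⁴·s⁻⁶) · m² · s = kg²·m⁶·s⁻⁵.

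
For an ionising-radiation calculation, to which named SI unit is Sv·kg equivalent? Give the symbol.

J

Sv = J/kg (equivalent dose = energy per mass),
    = m²·s⁻².
Combining: Sv·kg = (m²·s⁻²) · kg = kg·m²·s⁻².
kg·m²·s⁻² is the base-SI form of the joule.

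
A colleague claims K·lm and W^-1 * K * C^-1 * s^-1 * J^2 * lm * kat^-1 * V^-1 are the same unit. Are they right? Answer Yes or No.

Left side:
  lm = cd·sr = cd (luminous flux; sr is dimensionless).
  Combining: K·lm = K · cd = K·cd.
Right side:
  W = kg·m²·s⁻³.
  So W⁻¹ = kg⁻¹·m⁻²·s³.
  C = s·A.
  So C⁻¹ = s⁻¹·A⁻¹.
  J = kg·m²·s⁻².
  So J² = kg²·m⁴·s⁻⁴.
  lm = cd.
  kat = s⁻¹·mol.
  So kat⁻¹ = s·mol⁻¹.
  V = kg·m²·s⁻³·A⁻¹.
  So V⁻¹ = kg⁻¹·m⁻²·s³·A.
  Combining: W⁻¹·K·C⁻¹·s⁻¹·J²·lm·kat⁻¹·V⁻¹ = (kg⁻¹·m⁻²·s³) · K · (s⁻¹·A⁻¹) · s⁻¹ · (kg²·m⁴·s⁻⁴) · cd · (s·mol⁻¹) · (kg⁻¹·m⁻²·s³·A) = s·K·mol⁻¹·cd.
Left is K·cd; right is s·K·mol⁻¹·cd — different.

No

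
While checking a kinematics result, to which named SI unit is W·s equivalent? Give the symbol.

J

W = kg·m²·s⁻³.
Combining: W·s = (kg·m²·s⁻³) · s = kg·m²·s⁻².
kg·m²·s⁻² is the base-SI form of the joule.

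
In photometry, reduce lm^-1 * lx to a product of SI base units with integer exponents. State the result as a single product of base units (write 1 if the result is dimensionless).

lm = cd·sr = cd (luminous flux; sr is dimensionless).
So lm⁻¹ = cd⁻¹.
lx = lm/m² (illuminance = luminous flux per area),
    = m⁻²·cd.
Combining: lm⁻¹·lx = cd⁻¹ · (m⁻²·cd) = m⁻².

m⁻²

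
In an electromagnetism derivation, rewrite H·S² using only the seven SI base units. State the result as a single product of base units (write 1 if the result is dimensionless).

H = kg·m²·s⁻²·A⁻².
S = kg⁻¹·m⁻²·s³·A².
So S² = kg⁻²·m⁻⁴·s⁶·A⁴.
Combining: H·S² = (kg·m²·s⁻²·A⁻²) · (kg⁻²·m⁻⁴·s⁶·A⁴) = kg⁻¹·m⁻²·s⁴·A².

kg⁻¹·m⁻²·s⁴·A²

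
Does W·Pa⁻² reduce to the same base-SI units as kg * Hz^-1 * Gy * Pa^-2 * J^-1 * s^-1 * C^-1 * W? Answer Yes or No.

No

Left side:
  W = kg·m²·s⁻³.
  Pa = kg·m⁻¹·s⁻².
  So Pa⁻² = kg⁻²·m²·s⁴.
  Combining: W·Pa⁻² = (kg·m²·s⁻³) · (kg⁻²·m²·s⁴) = kg⁻¹·m⁴·s.
Right side:
  Hz = 1/s = s⁻¹ (frequency is cycles per second).
  So Hz⁻¹ = s.
  Gy = J/kg (absorbed dose = energy per mass),
      = m²·s⁻².
  Pa = N/m² (pressure = force per area),
      = kg·m⁻¹·s⁻².
  So Pa⁻² = kg⁻²·m²·s⁴.
  J = N·m (work = force × distance),
      = kg·m²·s⁻².
  So J⁻¹ = kg⁻¹·m⁻²·s².
  C = A·s = s·A (charge = current × time).
  So C⁻¹ = s⁻¹·A⁻¹.
  W = J/s (power = energy per time),
      = kg·m²·s⁻³.
  Combining: kg·Hz⁻¹·Gy·Pa⁻²·J⁻¹·s⁻¹·C⁻¹·W = kg · s · (m²·s⁻²) · (kg⁻²·m²·s⁴) · (kg⁻¹·m⁻²·s²) · s⁻¹ · (s⁻¹·A⁻¹) · (kg·m²·s⁻³) = kg⁻¹·m⁴·A⁻¹.
Left is kg⁻¹·m⁴·s; right is kg⁻¹·m⁴·A⁻¹ — different.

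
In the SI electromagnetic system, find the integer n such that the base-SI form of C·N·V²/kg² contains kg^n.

1

C = s·A.
N = kg·m·s⁻².
V = kg·m²·s⁻³·A⁻¹.
So V² = kg²·m⁴·s⁻⁶·A⁻².
Combining: C·N·V²·kg⁻² = (s·A) · (kg·m·s⁻²) · (kg²·m⁴·s⁻⁶·A⁻²) · kg⁻² = kg·m⁵·s⁻⁷·A⁻¹.
The exponent of kg is 1.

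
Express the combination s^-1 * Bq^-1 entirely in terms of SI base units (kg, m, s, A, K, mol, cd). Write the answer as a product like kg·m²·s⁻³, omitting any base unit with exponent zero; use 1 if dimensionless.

1

Bq = 1/s = s⁻¹ (activity is decays per second).
So Bq⁻¹ = s.
Combining: s⁻¹·Bq⁻¹ = s⁻¹ · s = 1.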